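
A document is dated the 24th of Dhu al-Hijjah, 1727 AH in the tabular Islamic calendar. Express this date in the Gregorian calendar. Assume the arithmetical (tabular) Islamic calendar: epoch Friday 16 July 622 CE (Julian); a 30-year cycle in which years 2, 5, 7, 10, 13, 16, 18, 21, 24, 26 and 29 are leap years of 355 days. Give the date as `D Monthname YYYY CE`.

7 February 2298 CE

Both dates share Julian Day Number 2560425; in the Gregorian calendar that is 7 February 2298 CE.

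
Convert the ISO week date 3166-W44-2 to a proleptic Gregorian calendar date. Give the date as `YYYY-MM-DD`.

3166-11-01

ISO week 1 of 3166 is the week containing the first Thursday of 3166.
Week 44, day 2 (Tuesday) lands on 3166-11-01.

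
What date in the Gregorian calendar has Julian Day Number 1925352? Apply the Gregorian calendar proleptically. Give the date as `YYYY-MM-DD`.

Counting from JDN 2299161 = 15 Oct 1582 gives an offset of -373809 days.

0559-05-02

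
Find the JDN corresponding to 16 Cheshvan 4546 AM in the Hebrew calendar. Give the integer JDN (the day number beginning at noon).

Equivalently 29 October 785 (proleptic Gregorian).
JDN 2299161 is 15 October 1582 CE (Gregorian); the target day is −291084 days from there, so JDN = 2008077.

2008077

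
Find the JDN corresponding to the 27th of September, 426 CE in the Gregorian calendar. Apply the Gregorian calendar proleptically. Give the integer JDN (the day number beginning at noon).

1876923

JDN 2451545 is 1 January 2000 CE (Gregorian); the target day is −574622 days from there, so JDN = 1876923.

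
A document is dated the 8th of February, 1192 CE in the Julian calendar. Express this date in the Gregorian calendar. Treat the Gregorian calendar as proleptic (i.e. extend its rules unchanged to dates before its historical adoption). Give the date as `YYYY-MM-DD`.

1192-02-15

At this point the Julian calendar is 7 days behind the Gregorian.
8 February 1192 Julian + 7 days → 15 February 1192 Gregorian.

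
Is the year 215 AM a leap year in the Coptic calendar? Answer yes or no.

215 mod 4 = 3; in the Coptic calendar a year is leap when year mod 4 = 3, so it is a leap year.

yes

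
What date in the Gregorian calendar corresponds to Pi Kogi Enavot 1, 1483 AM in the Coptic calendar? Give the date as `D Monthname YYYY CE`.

4 September 1767 CE

Julian Day Number of the source date = 2366690.
Converting JDN 2366690 to the Gregorian calendar gives 4 September 1767 CE.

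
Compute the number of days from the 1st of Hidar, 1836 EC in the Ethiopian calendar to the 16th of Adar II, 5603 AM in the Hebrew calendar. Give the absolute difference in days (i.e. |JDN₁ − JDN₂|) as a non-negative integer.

JDN of the first date = 2394515.
JDN of the second date = 2394278.
|2394278 − 2394515| = 237.

237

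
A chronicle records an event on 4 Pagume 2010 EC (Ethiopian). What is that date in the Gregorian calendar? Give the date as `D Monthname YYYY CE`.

Julian Day Number of the source date = 2458371.
Converting JDN 2458371 to the Gregorian calendar gives 9 September 2018 CE.

9 September 2018 CE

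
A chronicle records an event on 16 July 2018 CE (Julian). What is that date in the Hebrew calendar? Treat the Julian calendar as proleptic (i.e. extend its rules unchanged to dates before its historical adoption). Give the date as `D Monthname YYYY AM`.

Julian Day Number of the source date = 2458329.
Converting JDN 2458329 to the Hebrew calendar gives 17 Av 5778 AM.

17 Av 5778 AM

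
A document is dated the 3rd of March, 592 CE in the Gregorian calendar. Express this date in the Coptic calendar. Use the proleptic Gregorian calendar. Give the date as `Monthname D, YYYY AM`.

Julian Day Number of the source date = 1937346.
Converting JDN 1937346 to the Coptic calendar gives 5 Paremhat 308 AM.

Paremhat 5, 308 AM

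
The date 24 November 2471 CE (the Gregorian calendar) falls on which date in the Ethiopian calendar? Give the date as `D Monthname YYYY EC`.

11 Hidar 2464 EC

Julian Day Number of the source date = 2623902.
Converting JDN 2623902 to the Ethiopian calendar gives 11 Hidar 2464 EC.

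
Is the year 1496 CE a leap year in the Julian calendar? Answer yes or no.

1496 mod 4 = 0, so it is a leap year in the Julian calendar.

yes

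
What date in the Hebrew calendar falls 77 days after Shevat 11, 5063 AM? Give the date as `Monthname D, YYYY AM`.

Nisan 29, 5063 AM

JDN of Shevat 11, 5063 AM = 2197007.
2197007 + 77 = 2197084.
JDN 2197084 in the Hebrew calendar is Nisan 29, 5063 AM.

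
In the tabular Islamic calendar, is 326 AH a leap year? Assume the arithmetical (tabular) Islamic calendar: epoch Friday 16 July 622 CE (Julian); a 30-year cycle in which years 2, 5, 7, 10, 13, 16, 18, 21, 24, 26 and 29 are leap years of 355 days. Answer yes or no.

Year 326 AH is year 26 of its 30-year cycle; leap positions are 2, 5, 7, 10, 13, 16, 18, 21, 24, 26, 29, so it is a leap year (355 days).

yes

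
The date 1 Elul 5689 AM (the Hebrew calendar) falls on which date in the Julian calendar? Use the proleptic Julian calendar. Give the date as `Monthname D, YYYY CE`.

Both dates share Julian Day Number 2425861; in the Julian calendar that is 24 August 1929 CE.

August 24, 1929 CE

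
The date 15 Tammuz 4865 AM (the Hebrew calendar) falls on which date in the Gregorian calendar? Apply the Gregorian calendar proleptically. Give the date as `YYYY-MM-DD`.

1105-07-06

Both dates share Julian Day Number 2124839; in the Gregorian calendar that is 6 July 1105 CE.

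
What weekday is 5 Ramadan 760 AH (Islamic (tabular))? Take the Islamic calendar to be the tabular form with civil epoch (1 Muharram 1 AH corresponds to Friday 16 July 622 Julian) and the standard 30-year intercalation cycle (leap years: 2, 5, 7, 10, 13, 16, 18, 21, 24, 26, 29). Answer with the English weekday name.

In the proleptic Gregorian calendar this is 8 August 1359 (JDN 2217644).
JDN 2217644 mod 7 = 2, and JDN 0 was a Monday, so this is a Wednesday.

Wednesday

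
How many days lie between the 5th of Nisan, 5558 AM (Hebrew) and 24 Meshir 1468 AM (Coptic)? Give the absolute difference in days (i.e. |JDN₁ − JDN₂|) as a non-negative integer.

16822

First date → JDN 2377847; second date → JDN 2361025.
The interval is |2377847 − 2361025| = 16822 days.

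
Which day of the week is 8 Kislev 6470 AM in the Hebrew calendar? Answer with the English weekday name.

Friday

In the Gregorian calendar this is 3 December 2709 (JDN 2710838).
Since JDN mod 7 = 4 (0 = Monday), the day is Friday.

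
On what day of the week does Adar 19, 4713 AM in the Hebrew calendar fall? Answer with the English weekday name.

Tuesday

Equivalently 13 March 953 Gregorian, JDN 2069208.
Since JDN mod 7 = 1 (0 = Monday), the day is Tuesday.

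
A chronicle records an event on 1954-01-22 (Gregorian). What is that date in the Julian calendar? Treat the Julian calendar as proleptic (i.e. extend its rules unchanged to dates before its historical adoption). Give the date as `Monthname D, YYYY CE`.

At this point the Julian calendar is 13 days behind the Gregorian.
22 January 1954 Gregorian − 13 days → 9 January 1954 Julian.

January 9, 1954 CE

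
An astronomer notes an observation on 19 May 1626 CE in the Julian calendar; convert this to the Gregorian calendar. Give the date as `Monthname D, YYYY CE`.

May 29, 1626 CE

At this point the Julian calendar is 10 days behind the Gregorian.
19 May 1626 Julian + 10 days → 29 May 1626 Gregorian.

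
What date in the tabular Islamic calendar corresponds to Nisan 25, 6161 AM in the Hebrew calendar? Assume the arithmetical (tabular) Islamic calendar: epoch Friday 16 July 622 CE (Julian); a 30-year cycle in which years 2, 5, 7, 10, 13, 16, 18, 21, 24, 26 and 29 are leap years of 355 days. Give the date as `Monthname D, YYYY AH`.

Julian Day Number of the source date = 2598107.
Converting JDN 2598107 to the tabular Islamic calendar gives 25 Rabi' al-Thani 1834 AH.

Rabi' al-Thani 25, 1834 AH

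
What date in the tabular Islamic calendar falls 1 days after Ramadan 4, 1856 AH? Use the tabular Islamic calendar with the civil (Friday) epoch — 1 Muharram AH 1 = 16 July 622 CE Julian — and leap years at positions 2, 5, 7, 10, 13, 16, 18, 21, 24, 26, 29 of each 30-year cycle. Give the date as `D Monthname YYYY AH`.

JDN of Ramadan 4, 1856 AH = 2606029.
2606029 + 1 = 2606030.
JDN 2606030 in the tabular Islamic calendar is 5 Ramadan 1856 AH.

5 Ramadan 1856 AH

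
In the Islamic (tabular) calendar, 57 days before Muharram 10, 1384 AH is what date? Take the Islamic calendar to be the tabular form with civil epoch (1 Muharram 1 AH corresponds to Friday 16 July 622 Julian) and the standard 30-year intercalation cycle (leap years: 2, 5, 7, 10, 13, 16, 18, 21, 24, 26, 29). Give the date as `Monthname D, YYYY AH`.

JDN of Muharram 10, 1384 AH = 2438538.
2438538 − 57 = 2438481.
JDN 2438481 in the tabular Islamic calendar is Dhu al-Qa'dah 12, 1383 AH.

Dhu al-Qa'dah 12, 1383 AH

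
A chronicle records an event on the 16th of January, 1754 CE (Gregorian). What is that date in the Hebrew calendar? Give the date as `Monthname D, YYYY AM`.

Both dates share Julian Day Number 2361711; in the Hebrew calendar that is 22 Tevet 5514 AM.

Tevet 22, 5514 AM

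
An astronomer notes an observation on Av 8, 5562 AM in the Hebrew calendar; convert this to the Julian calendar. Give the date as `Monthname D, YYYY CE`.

July 25, 1802 CE

Julian Day Number of the source date = 2379444.
Converting JDN 2379444 to the Julian calendar gives 25 July 1802 CE.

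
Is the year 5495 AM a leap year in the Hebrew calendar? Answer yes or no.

no

Hebrew year 5495 is year 4 of its 19-year Metonic cycle; leap years are at positions 3, 6, 8, 11, 14, 17, 19, so it is a common year (12 months).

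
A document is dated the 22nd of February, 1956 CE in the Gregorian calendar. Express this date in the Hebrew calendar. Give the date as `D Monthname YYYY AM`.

Julian Day Number of the source date = 2435526.
Converting JDN 2435526 to the Hebrew calendar gives 10 Adar 5716 AM.

10 Adar 5716 AM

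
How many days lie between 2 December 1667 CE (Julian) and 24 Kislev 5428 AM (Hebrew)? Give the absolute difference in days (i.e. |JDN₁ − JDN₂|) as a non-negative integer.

2

First date → JDN 2330265; second date → JDN 2330263.
The interval is |2330265 − 2330263| = 2 days.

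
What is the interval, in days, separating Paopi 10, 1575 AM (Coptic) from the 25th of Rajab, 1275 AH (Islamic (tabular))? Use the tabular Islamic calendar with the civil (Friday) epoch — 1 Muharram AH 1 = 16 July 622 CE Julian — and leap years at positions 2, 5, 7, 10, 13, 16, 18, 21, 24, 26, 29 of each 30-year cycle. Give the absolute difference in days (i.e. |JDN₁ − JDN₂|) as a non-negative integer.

First date → JDN 2399972; second date → JDN 2400104.
The interval is |2399972 − 2400104| = 132 days.

132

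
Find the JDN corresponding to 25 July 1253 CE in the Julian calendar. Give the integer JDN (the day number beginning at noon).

2178922

Equivalently 1 August 1253 (proleptic Gregorian).
JDN 2299161 is 15 October 1582 CE (Gregorian); the target day is −120239 days from there, so JDN = 2178922.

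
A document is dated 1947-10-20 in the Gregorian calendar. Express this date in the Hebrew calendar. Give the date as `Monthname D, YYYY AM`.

Cheshvan 6, 5708 AM

Both dates share Julian Day Number 2432479; in the Hebrew calendar that is 6 Cheshvan 5708 AM.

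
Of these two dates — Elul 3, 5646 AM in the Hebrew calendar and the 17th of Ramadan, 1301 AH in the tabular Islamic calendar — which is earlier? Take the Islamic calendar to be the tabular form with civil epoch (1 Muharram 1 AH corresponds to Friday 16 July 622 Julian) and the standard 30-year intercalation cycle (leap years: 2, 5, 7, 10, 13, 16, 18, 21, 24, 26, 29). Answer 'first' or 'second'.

Converting both to JDN: 2410153 vs 2409369; the smaller is the second.

second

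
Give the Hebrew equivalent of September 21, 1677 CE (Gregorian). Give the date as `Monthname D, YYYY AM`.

Both dates share Julian Day Number 2333836; in the Hebrew calendar that is 24 Elul 5437 AM.

Elul 24, 5437 AM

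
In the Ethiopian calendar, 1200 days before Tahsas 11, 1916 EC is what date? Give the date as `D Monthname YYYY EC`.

2 Pagume 1912 EC

The starting date is JDN 2423775; 2423775 − 1200 = 2422575.
JDN 2422575 corresponds to 2 Pagume 1912 EC.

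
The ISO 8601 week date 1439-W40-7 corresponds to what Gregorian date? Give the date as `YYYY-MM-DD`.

1439-10-06

ISO week 1 of 1439 is the week containing the first Thursday of 1439.
Week 40, day 7 (Sunday) lands on 1439-10-06.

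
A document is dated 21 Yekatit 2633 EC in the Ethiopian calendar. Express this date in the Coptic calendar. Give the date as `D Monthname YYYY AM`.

21 Meshir 2357 AM

Julian Day Number of the source date = 2685729.
Converting JDN 2685729 to the Coptic calendar gives 21 Meshir 2357 AM.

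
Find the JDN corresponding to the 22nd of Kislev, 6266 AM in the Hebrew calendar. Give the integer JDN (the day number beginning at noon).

Equivalently 20 December 2505 (Gregorian).
JDN 2299161 is 15 October 1582 CE (Gregorian); the target day is +337185 days from there, so JDN = 2636346.

2636346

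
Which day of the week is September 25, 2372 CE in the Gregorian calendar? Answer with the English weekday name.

2587683 ≡ 0 (mod 7); counting from Monday = 0 gives Monday.

Monday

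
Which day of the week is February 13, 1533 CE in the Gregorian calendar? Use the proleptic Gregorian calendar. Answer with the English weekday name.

Since JDN mod 7 = 0 (0 = Monday), the day is Monday.

Monday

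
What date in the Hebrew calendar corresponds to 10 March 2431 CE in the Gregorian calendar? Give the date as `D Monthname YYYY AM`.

Julian Day Number of the source date = 2609033.
Converting JDN 2609033 to the Hebrew calendar gives 25 Adar 6191 AM.

25 Adar 6191 AM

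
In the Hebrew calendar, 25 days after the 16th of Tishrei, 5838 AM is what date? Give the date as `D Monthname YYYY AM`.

JDN of the 16th of Tishrei, 5838 AM = 2479945.
2479945 + 25 = 2479970.
JDN 2479970 in the Hebrew calendar is 11 Cheshvan 5838 AM.

11 Cheshvan 5838 AM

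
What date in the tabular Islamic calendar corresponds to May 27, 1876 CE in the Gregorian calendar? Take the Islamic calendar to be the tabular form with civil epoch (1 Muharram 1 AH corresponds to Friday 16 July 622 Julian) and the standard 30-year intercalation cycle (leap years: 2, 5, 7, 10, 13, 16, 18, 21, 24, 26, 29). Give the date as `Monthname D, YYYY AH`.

Jumada al-Awwal 3, 1293 AH

Both dates share Julian Day Number 2406402; in the tabular Islamic calendar that is 3 Jumada al-Awwal 1293 AH.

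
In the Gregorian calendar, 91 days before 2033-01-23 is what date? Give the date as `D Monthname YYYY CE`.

The starting date is JDN 2463621; 2463621 − 91 = 2463530.
JDN 2463530 corresponds to 24 October 2032 CE.

24 October 2032 CE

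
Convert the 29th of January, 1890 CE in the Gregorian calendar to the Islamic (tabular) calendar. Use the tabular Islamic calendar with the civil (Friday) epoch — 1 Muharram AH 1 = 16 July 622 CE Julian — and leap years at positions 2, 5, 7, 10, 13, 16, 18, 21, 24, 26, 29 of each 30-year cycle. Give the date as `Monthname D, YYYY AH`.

Jumada al-Thani 7, 1307 AH

Both dates share Julian Day Number 2411397; in the tabular Islamic calendar that is 7 Jumada al-Thani 1307 AH.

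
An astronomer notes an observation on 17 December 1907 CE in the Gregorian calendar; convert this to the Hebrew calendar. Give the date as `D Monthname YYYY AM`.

Both dates share Julian Day Number 2417927; in the Hebrew calendar that is 12 Tevet 5668 AM.

12 Tevet 5668 AM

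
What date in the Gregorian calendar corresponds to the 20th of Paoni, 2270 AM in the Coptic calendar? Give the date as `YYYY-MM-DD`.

2554-07-01

Julian Day Number of the source date = 2654071.
Converting JDN 2654071 to the Gregorian calendar gives 1 July 2554 CE.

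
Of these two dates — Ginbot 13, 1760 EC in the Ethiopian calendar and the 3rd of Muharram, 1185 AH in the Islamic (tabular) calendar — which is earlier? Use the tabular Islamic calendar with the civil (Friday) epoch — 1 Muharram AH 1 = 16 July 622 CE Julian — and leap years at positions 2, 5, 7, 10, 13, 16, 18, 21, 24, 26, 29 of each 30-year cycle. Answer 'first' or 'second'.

Converting both to JDN: 2366948 vs 2368012; the smaller is the first.

first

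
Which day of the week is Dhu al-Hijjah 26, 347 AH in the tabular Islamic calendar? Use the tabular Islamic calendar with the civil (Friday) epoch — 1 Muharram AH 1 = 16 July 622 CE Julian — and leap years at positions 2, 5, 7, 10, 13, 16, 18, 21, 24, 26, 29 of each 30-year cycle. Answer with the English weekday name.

Thursday

Equivalently 15 March 959 Gregorian, JDN 2071401.
JDN 2071401 mod 7 = 3, and JDN 0 was a Monday, so this is a Thursday.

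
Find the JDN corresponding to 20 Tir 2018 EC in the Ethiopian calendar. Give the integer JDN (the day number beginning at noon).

2461069

Equivalently 28 January 2026 (Gregorian).
JDN 2451545 is 1 January 2000 CE (Gregorian); the target day is +9524 days from there, so JDN = 2461069.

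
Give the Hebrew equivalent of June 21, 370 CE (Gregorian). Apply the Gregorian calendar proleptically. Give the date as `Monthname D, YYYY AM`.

Julian Day Number of the source date = 1856371.
Converting JDN 1856371 to the Hebrew calendar gives 10 Tammuz 4130 AM.

Tammuz 10, 4130 AM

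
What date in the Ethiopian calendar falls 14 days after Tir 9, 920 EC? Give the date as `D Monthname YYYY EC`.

23 Tir 920 EC

The starting date is JDN 2060014; 2060014 + 14 = 2060028.
JDN 2060028 corresponds to 23 Tir 920 EC.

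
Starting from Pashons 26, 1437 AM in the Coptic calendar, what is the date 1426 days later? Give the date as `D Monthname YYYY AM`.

Counting 1426 days forward from JDN 2349794 reaches JDN 2351220, which is 21 Parmouti 1441 AM.

21 Parmouti 1441 AM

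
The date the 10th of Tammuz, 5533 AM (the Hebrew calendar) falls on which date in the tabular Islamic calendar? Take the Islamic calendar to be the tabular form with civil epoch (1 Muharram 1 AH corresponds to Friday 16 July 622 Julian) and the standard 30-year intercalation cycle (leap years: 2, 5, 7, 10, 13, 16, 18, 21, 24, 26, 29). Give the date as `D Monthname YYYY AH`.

The source date corresponds to 1 July 1773 in the Gregorian calendar (JDN 2368817).
That day falls on 10 Rabi' al-Thani 1187 AH in the tabular Islamic calendar.

10 Rabi' al-Thani 1187 AH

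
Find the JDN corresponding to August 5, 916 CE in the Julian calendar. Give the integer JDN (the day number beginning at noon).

Equivalently 10 August 916 (proleptic Gregorian).
JDN 2451545 is 1 January 2000 CE (Gregorian); the target day is −395701 days from there, so JDN = 2055844.

2055844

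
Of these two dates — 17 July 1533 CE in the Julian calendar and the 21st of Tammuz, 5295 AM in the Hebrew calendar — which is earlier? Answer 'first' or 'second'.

first

First date → JDN 2281184; second date → JDN 2281890.
JDN 2281184 < JDN 2281890, so the first date is earlier.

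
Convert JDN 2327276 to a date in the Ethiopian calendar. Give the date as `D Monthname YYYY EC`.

JDN 2327276 is 6 October 1659 in the Gregorian calendar.
In the Ethiopian calendar that day is 28 Meskerem 1652 EC.

28 Meskerem 1652 EC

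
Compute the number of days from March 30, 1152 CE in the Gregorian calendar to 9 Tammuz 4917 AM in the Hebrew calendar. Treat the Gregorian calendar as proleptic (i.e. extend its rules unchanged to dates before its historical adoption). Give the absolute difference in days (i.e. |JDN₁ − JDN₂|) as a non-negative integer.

First date → JDN 2141908; second date → JDN 2143822.
The interval is |2141908 − 2143822| = 1914 days.

1914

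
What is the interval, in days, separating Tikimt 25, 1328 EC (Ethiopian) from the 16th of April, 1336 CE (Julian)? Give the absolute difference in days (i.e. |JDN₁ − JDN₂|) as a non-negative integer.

176

JDN of the first date = 2208962.
JDN of the second date = 2209138.
|2209138 − 2208962| = 176.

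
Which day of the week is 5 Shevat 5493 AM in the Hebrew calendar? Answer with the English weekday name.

Wednesday

This is JDN 2354046 (21 January 1733 Gregorian).
2354046 ≡ 2 (mod 7); counting from Monday = 0 gives Wednesday.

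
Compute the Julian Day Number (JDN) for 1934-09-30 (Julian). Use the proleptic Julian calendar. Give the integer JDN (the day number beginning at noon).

In the Gregorian calendar the same day is 13 October 1934.
JDN 2299161 is 15 October 1582 CE (Gregorian); the target day is +128563 days from there, so JDN = 2427724.

2427724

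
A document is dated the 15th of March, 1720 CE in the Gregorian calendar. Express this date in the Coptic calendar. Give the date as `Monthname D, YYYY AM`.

Julian Day Number of the source date = 2349351.
Converting JDN 2349351 to the Coptic calendar gives 8 Paremhat 1436 AM.

Paremhat 8, 1436 AM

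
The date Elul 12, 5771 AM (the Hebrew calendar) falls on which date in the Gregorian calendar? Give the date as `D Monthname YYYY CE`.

11 September 2011 CE

Julian Day Number of the source date = 2455816.
Converting JDN 2455816 to the Gregorian calendar gives 11 September 2011 CE.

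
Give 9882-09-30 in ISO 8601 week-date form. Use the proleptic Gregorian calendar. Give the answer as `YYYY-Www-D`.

The weekday is Saturday (ISO weekday 6).
That Saturday belongs to ISO week 39 of ISO year 9882.

9882-W39-6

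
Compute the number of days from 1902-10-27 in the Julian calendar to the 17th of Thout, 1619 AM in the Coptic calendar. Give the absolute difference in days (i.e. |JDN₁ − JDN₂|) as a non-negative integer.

43

First date → JDN 2416063; second date → JDN 2416020.
The interval is |2416063 − 2416020| = 43 days.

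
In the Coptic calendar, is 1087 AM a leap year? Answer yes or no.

yes

1087 mod 4 = 3; in the Coptic calendar a year is leap when year mod 4 = 3, so it is a leap year.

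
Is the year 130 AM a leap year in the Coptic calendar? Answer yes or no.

no

130 mod 4 = 2; in the Coptic calendar a year is leap when year mod 4 = 3, so it is a common year.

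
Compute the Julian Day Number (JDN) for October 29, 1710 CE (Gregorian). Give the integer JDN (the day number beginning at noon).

JDN 2451545 is 1 January 2000 CE (Gregorian); the target day is −105619 days from there, so JDN = 2345926.

2345926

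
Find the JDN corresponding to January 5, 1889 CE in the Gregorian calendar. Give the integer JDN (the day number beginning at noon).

JDN 2299161 is 15 October 1582 CE (Gregorian); the target day is +111847 days from there, so JDN = 2411008.

2411008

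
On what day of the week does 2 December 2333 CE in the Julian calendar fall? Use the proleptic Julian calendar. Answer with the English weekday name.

Monday

This is JDN 2573522 (18 December 2333 Gregorian).
JDN 2573522 mod 7 = 0, and JDN 0 was a Monday, so this is a Monday.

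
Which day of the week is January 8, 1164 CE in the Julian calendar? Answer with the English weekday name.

This is JDN 2146216 (15 January 1164 Gregorian).
2146216 ≡ 2 (mod 7); counting from Monday = 0 gives Wednesday.

Wednesday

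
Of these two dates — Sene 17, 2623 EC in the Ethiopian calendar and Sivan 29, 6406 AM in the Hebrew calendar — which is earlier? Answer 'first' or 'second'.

first

Converting both to JDN: 2682192 vs 2687677; the smaller is the first.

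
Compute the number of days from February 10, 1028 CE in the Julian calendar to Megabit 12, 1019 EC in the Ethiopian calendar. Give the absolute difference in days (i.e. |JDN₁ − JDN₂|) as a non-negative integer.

339

JDN of the first date = 2096575.
JDN of the second date = 2096236.
|2096236 − 2096575| = 339.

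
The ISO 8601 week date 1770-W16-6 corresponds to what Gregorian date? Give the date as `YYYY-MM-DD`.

ISO week 1 of 1770 is the week containing the first Thursday of 1770.
Week 16, day 6 (Saturday) lands on 1770-04-21.

1770-04-21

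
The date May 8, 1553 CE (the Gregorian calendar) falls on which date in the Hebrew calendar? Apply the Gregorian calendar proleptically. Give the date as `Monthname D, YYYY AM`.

Both dates share Julian Day Number 2288409; in the Hebrew calendar that is 14 Iyar 5313 AM.

Iyar 14, 5313 AM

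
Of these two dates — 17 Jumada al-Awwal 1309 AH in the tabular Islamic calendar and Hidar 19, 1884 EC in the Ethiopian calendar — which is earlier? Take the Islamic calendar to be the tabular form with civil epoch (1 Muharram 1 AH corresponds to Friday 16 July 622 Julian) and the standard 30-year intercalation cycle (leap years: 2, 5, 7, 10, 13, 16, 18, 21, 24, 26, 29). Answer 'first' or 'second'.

second

The two dates have Julian Day Numbers 2412086 and 2412065 respectively.
Since 2412065 < 2412086, the second date comes first.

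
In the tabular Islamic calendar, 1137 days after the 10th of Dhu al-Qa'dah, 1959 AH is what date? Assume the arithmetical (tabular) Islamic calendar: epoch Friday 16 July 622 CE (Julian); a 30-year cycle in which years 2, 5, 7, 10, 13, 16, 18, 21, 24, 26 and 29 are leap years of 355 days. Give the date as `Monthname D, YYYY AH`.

JDN of the 10th of Dhu al-Qa'dah, 1959 AH = 2642594.
2642594 + 1137 = 2643731.
JDN 2643731 in the tabular Islamic calendar is Muharram 25, 1963 AH.

Muharram 25, 1963 AH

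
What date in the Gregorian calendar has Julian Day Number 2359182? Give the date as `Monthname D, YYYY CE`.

Counting from JDN 2299161 = 15 Oct 1582 gives an offset of 60021 days.

February 13, 1747 CE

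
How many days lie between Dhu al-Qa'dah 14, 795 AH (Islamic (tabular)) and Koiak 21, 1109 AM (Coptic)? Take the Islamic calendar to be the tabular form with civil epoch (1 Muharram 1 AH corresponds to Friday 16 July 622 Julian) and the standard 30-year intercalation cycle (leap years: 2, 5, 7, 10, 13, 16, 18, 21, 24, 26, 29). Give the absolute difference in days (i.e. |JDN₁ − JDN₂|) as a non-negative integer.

First date → JDN 2230115; second date → JDN 2229837.
The interval is |2230115 − 2229837| = 278 days.

278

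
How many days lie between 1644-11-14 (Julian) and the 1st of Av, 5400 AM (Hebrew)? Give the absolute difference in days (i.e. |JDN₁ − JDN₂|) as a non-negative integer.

First date → JDN 2321847; second date → JDN 2320259.
The interval is |2321847 − 2320259| = 1588 days.

1588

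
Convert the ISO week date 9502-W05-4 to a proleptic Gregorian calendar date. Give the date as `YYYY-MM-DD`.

9502-01-30

ISO week 1 of 9502 is the week containing the first Thursday of 9502.
Week 5, day 4 (Thursday) lands on 9502-01-30.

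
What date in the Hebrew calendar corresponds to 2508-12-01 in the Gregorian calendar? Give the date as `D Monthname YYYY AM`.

7 Kislev 6269 AM

Both dates share Julian Day Number 2637423; in the Hebrew calendar that is 7 Kislev 6269 AM.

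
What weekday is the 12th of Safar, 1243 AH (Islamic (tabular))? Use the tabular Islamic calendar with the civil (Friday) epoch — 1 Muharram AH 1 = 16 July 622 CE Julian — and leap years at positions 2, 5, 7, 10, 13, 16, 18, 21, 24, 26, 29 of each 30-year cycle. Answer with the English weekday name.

Tuesday

Equivalently 4 September 1827 Gregorian, JDN 2388604.
Since JDN mod 7 = 1 (0 = Monday), the day is Tuesday.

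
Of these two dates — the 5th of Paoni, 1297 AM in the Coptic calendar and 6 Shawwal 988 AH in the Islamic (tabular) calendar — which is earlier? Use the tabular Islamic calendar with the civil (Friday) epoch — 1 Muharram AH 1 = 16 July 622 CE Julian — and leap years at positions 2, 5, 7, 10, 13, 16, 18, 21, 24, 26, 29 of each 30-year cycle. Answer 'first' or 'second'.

second

The two dates have Julian Day Numbers 2298668 and 2298471 respectively.
Since 2298471 < 2298668, the second date comes first.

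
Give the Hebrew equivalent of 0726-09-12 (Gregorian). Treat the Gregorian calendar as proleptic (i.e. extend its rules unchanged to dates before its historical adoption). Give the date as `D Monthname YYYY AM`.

7 Tishrei 4487 AM

Both dates share Julian Day Number 1986480; in the Hebrew calendar that is 7 Tishrei 4487 AM.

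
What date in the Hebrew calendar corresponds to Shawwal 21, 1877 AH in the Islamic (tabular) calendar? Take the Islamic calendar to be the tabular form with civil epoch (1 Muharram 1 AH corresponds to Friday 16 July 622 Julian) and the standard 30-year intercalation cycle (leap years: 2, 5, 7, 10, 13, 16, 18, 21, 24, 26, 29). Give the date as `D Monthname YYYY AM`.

The source date corresponds to 20 June 2443 in the Gregorian calendar (JDN 2613518).
That day falls on 21 Sivan 6203 AM in the Hebrew calendar.

21 Sivan 6203 AM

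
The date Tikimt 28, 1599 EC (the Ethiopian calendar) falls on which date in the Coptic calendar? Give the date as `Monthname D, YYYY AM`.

Julian Day Number of the source date = 2307947.
Converting JDN 2307947 to the Coptic calendar gives 28 Paopi 1323 AM.

Paopi 28, 1323 AM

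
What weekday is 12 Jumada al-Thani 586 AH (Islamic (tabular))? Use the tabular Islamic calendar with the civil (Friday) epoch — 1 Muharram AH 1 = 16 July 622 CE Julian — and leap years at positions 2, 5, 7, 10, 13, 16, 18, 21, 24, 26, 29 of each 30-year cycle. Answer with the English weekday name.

In the proleptic Gregorian calendar this is 24 July 1190 (JDN 2155903).
2155903 ≡ 1 (mod 7); counting from Monday = 0 gives Tuesday.

Tuesday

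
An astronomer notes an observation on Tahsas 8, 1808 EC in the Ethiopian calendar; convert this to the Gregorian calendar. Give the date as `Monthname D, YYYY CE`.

December 17, 1815 CE

Julian Day Number of the source date = 2384325.
Converting JDN 2384325 to the Gregorian calendar gives 17 December 1815 CE.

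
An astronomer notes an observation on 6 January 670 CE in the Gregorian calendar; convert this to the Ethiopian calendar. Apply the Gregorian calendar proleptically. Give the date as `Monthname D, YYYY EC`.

Both dates share Julian Day Number 1965778; in the Ethiopian calendar that is 8 Tir 662 EC.

Tir 8, 662 EC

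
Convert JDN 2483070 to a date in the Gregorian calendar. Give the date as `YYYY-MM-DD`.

JDN 2451545 is 1 Jan 2000; 2483070 is +31525 days from there.

2086-04-24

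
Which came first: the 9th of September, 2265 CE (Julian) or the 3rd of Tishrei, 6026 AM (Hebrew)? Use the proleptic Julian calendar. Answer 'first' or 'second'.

The two dates have Julian Day Numbers 2548601 and 2548590 respectively.
Since 2548590 < 2548601, the second date comes first.

second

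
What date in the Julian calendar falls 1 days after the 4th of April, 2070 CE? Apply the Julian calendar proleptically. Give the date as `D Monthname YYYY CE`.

5 April 2070 CE

JDN of the 4th of April, 2070 CE = 2477219.
2477219 + 1 = 2477220.
JDN 2477220 in the Julian calendar is 5 April 2070 CE.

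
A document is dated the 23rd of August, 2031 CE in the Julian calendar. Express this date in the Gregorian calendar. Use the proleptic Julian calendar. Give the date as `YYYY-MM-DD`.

2031-09-05

For dates in this range the Gregorian date is 13 days ahead of the Julian.
23 August 2031 Julian + 13 days → 5 September 2031 Gregorian.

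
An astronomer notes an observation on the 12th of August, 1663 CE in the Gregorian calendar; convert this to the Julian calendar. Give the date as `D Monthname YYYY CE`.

The Julian–Gregorian offset here is 10 days (Julian trailing).
12 August 1663 Gregorian − 10 days → 2 August 1663 Julian.

2 August 1663 CE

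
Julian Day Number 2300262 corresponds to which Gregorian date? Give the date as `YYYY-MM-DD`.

Counting from JDN 2299161 = 15 Oct 1582 gives an offset of 1101 days.

1585-10-20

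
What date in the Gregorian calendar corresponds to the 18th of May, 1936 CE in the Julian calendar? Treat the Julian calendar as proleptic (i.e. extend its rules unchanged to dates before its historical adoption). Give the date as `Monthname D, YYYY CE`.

May 31, 1936 CE

At this point the Julian calendar is 13 days behind the Gregorian.
18 May 1936 Julian + 13 days → 31 May 1936 Gregorian.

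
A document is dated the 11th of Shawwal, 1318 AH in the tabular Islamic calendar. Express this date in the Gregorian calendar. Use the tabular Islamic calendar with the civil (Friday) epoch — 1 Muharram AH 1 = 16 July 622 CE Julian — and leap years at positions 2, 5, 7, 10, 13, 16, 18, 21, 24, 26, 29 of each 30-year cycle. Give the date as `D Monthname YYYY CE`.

1 February 1901 CE

Both dates share Julian Day Number 2415417; in the Gregorian calendar that is 1 February 1901 CE.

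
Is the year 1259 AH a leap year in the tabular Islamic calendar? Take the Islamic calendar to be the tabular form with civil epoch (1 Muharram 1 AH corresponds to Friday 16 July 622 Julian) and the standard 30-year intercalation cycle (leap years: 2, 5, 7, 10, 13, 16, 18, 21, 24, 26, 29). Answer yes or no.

yes

Year 1259 AH is year 29 of its 30-year cycle; leap positions are 2, 5, 7, 10, 13, 16, 18, 21, 24, 26, 29, so it is a leap year (355 days).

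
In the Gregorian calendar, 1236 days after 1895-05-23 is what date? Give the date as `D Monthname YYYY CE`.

Counting 1236 days forward from JDN 2413337 reaches JDN 2414573, which is 10 October 1898 CE.

10 October 1898 CE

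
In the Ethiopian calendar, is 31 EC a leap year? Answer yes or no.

yes

31 mod 4 = 3; in the Ethiopian calendar a year is leap when year mod 4 = 3, so it is a leap year.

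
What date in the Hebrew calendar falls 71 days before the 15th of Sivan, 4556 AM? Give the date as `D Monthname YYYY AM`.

3 Nisan 4556 AM

JDN of the 15th of Sivan, 4556 AM = 2011944.
2011944 − 71 = 2011873.
JDN 2011873 in the Hebrew calendar is 3 Nisan 4556 AM.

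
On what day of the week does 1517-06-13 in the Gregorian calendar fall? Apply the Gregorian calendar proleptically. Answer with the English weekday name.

JDN 2275296 mod 7 = 2, and JDN 0 was a Monday, so this is a Wednesday.

Wednesday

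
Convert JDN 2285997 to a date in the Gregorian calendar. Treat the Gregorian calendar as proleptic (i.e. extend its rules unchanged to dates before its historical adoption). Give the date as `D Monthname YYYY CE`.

30 September 1546 CE

Counting from JDN 2299161 = 15 Oct 1582 gives an offset of -13164 days.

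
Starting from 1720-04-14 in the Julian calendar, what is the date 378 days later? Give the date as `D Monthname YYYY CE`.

The starting date is JDN 2349392; 2349392 + 378 = 2349770.
JDN 2349770 corresponds to 27 April 1721 CE.

27 April 1721 CE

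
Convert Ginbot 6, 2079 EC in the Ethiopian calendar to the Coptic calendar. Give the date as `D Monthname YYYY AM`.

Both dates share Julian Day Number 2483455; in the Coptic calendar that is 6 Pashons 1803 AM.

6 Pashons 1803 AM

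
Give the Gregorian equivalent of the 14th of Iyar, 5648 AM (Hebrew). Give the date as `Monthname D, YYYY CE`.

Julian Day Number of the source date = 2410753.
Converting JDN 2410753 to the Gregorian calendar gives 25 April 1888 CE.

April 25, 1888 CE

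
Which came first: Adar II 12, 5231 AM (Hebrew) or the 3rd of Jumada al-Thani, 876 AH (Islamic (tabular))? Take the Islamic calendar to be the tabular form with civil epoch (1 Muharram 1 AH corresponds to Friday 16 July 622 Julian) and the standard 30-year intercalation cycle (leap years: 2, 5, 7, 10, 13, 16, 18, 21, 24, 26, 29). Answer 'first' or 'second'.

Converting both to JDN: 2258404 vs 2258661; the smaller is the first.

first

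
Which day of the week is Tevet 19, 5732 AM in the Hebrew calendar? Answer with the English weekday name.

This is JDN 2441323 (6 January 1972 Gregorian).
2441323 ≡ 3 (mod 7); counting from Monday = 0 gives Thursday.

Thursday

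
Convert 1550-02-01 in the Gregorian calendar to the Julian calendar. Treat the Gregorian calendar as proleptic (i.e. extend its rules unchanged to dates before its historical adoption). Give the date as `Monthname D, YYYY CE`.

January 22, 1550 CE

For dates in this range the Gregorian date is 10 days ahead of the Julian.
1 February 1550 Gregorian − 10 days → 22 January 1550 Julian.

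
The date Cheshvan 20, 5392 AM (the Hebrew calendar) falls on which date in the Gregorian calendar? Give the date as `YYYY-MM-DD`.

Julian Day Number of the source date = 2317089.
Converting JDN 2317089 to the Gregorian calendar gives 15 November 1631 CE.

1631-11-15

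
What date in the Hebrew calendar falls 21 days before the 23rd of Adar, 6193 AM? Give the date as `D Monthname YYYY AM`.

2 Adar 6193 AM

JDN of the 23rd of Adar, 6193 AM = 2609769.
2609769 − 21 = 2609748.
JDN 2609748 in the Hebrew calendar is 2 Adar 6193 AM.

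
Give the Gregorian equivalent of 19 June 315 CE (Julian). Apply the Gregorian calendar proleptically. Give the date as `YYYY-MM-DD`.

The Julian–Gregorian offset here is 1 day (Julian trailing).
19 June 315 Julian + 1 day → 20 June 315 Gregorian.

0315-06-20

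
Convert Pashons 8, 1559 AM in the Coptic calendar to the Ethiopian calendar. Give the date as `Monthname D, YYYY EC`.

Ginbot 8, 1835 EC

Julian Day Number of the source date = 2394336.
Converting JDN 2394336 to the Ethiopian calendar gives 8 Ginbot 1835 EC.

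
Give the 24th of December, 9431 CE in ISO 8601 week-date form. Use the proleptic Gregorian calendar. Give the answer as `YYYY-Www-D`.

The weekday is Saturday (ISO weekday 6).
That Saturday belongs to ISO week 51 of ISO year 9431.

9431-W51-6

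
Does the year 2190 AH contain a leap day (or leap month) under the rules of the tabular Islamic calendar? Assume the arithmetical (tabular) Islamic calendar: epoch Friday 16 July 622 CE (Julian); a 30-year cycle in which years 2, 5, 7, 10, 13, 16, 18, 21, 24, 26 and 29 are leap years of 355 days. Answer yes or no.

no

Year 2190 AH is year 30 of its 30-year cycle; leap positions are 2, 5, 7, 10, 13, 16, 18, 21, 24, 26, 29, so it is a common year (354 days).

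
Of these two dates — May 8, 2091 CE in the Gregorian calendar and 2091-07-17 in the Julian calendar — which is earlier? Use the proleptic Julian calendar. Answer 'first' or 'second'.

first

The two dates have Julian Day Numbers 2484910 and 2484993 respectively.
Since 2484910 < 2484993, the first date comes first.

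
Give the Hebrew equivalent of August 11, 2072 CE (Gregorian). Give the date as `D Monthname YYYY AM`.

Both dates share Julian Day Number 2478066; in the Hebrew calendar that is 27 Av 5832 AM.

27 Av 5832 AM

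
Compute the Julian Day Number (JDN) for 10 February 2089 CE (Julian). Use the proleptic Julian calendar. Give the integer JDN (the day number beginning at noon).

2484106

Equivalently 23 February 2089 (Gregorian).
JDN 2400001 is 17 November 1858 CE (Gregorian), MJD 0; the target day is +84105 days from there, so JDN = 2484106.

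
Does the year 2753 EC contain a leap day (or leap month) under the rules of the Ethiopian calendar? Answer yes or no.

no

2753 mod 4 = 1; in the Ethiopian calendar a year is leap when year mod 4 = 3, so it is a common year.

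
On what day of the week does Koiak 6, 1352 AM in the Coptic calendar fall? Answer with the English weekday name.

This is JDN 2318578 (13 December 1635 Gregorian).
Since JDN mod 7 = 3 (0 = Monday), the day is Thursday.

Thursday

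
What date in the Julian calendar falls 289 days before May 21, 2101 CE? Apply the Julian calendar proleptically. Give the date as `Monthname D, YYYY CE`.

August 5, 2100 CE

The starting date is JDN 2488589; 2488589 − 289 = 2488300.
JDN 2488300 corresponds to August 5, 2100 CE.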